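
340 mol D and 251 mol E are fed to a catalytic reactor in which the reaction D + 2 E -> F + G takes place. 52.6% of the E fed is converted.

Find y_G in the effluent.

E reacted = 0.526 × 251 = 132 mol; ν_E = −2, so ξ = 132/2 = 66.01 mol.
Outlet amounts (n = n₀ + ν ξ):
  D: 340 − 1(66.01) = 274
  E: 251 − 2(66.01) = 119
  F: 0 + 1(66.01) = 66.01
  G: 0 + 1(66.01) = 66.01
Total out = 525 mol; y_G = 66.01 / 525 = 0.1257.

0.126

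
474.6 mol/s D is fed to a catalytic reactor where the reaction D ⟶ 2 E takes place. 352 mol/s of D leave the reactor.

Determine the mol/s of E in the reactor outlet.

245 mol/s

For D: n = n₀ − 1ξ → 352 = 474.6 − 1ξ, giving ξ = 122.6 mol/s.
Outlet amounts (n = n₀ + ν ξ):
  D: 474.6 − 1(122.6) = 352
  E: 0 + 2(122.6) = 245.2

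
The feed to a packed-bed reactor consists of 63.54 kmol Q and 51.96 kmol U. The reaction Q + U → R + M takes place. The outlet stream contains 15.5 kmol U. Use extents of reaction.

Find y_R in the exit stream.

For U: n = n₀ − 1ξ → 15.5 = 51.96 − 1ξ, giving ξ = 36.46 kmol.
Outlet amounts (n = n₀ + ν ξ):
  Q: 63.54 − 1(36.46) = 27.08
  U: 51.96 − 1(36.46) = 15.5
  R: 0 + 1(36.46) = 36.46
  M: 0 + 1(36.46) = 36.46
Total out = 115.5 kmol; y_R = 36.46 / 115.5 = 0.3157.

0.316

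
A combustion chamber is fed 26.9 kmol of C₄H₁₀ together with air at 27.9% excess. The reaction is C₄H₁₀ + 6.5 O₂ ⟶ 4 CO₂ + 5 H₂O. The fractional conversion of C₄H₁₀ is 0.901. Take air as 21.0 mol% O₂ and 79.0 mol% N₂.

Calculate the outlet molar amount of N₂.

Stoichiometric O₂ = 6.5 × 26.9 = 174.8 kmol; O₂ fed = 174.8 × 1.279 = 223.6 kmol.
N₂ fed = 223.6 × 79/21 = 841.3 kmol.
Fuel reacted = 0.901 × 26.9 → ξ = 24.24 kmol.
Outlet (n = n₀ + ν ξ):
  C₄H₁₀: 26.9 − 1(24.24) = 2.663
  O₂: 223.6 − 6.5(24.24) = 66.09
  N₂: 841.3 (inert)
  CO₂: 0 + 4(24.24) = 96.95
  H₂O: 0 + 5(24.24) = 121.2

841 kmol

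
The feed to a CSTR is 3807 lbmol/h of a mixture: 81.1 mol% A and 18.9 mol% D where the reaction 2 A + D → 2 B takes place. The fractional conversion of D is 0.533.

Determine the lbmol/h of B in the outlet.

767 lbmol/h

D reacted = 0.533 × 719.5 = 383.5 lbmol/h; ν_D = −1, so ξ = 383.5/1 = 383.5 lbmol/h.
Outlet amounts (n = n₀ + ν ξ):
  A: 3087 − 2(383.5) = 2320
  D: 719.5 − 1(383.5) = 336
  B: 0 + 2(383.5) = 767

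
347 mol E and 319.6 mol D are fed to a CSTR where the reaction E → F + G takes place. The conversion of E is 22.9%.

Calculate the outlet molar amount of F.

E reacted = 0.229 × 347 = 79.46 mol; ν_E = −1, so ξ = 79.46/1 = 79.46 mol.
Outlet amounts (n = n₀ + ν ξ):
  E: 347 − 1(79.46) = 267.5
  F: 0 + 1(79.46) = 79.46
  G: 0 + 1(79.46) = 79.46
  D: 319.6 (inert)

79.5 mol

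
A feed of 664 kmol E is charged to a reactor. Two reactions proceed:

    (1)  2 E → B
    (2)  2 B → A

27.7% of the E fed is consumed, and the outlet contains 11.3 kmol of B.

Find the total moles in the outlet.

Conversion of E: E consumed = 2ξ₁ = 0.277 × 664 → ξ₁ = 91.96 kmol.
B balance: n_B = 0 + 1ξ₁ − 2ξ₂ = 11.3 → ξ₂ = (1·91.96 − 11.3)/2 = 40.33 kmol.
Outlet amounts (n = n₀ + Σ ν·ξ):
  E: 664 − 2(91.96) = 480.1
  B: 0 + 1(91.96) − 2(40.33) = 11.3
  A: 0 + 1(40.33) = 40.33
Total out = 480.1 + 11.3 + 40.33 = 531.7 kmol.

532 kmol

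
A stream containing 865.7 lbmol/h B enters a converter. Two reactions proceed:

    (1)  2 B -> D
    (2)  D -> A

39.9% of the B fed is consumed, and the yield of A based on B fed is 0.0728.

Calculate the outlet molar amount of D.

Conversion of B: B consumed = 2ξ₁ = 0.399 × 865.7 → ξ₁ = 172.7 lbmol/h.
Yield of A: 1ξ₂ / 865.7 = 0.0728 → ξ₂ = 63.02 lbmol/h.
Outlet amounts (n = n₀ + Σ ν·ξ):
  B: 865.7 − 2(172.7) = 520.3
  D: 0 + 1(172.7) − 1(63.02) = 109.7
  A: 0 + 1(63.02) = 63.02

110 lbmol/h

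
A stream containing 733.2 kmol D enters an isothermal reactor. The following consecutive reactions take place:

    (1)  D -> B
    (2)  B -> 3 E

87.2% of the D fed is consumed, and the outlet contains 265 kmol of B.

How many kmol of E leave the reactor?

Conversion of D: D consumed = 1ξ₁ = 0.872 × 733.2 → ξ₁ = 639.4 kmol.
B balance: n_B = 0 + 1ξ₁ − 1ξ₂ = 265 → ξ₂ = (1·639.4 − 265)/1 = 374.4 kmol.
Outlet amounts (n = n₀ + Σ ν·ξ):
  D: 733.2 − 1(639.4) = 93.85
  B: 0 + 1(639.4) − 1(374.4) = 265
  E: 0 + 3(374.4) = 1123

1120 kmol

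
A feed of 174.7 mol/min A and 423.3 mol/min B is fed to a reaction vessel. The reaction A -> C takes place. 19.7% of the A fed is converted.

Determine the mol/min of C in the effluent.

A reacted = 0.197 × 174.7 = 34.42 mol/min; ν_A = −1, so ξ = 34.42/1 = 34.42 mol/min.
Outlet amounts (n = n₀ + ν ξ):
  A: 174.7 − 1(34.42) = 140.3
  C: 0 + 1(34.42) = 34.42
  B: 423.3 (inert)

34.4 mol/min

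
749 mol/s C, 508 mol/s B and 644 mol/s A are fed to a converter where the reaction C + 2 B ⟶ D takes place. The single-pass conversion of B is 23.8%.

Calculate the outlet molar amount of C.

689 mol/s

B reacted = 0.238 × 508 = 120.9 mol/s; ν_B = −2, so ξ = 120.9/2 = 60.45 mol/s.
Outlet amounts (n = n₀ + ν ξ):
  C: 749 − 1(60.45) = 688.5
  B: 508 − 2(60.45) = 387.1
  D: 0 + 1(60.45) = 60.45
  A: 644 (inert)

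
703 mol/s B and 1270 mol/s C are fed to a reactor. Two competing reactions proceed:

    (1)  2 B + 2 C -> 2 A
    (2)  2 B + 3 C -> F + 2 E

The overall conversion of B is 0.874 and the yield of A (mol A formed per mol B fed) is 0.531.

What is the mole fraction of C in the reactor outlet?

0.394

Yield of A: 2ξ₁ / 703 = 0.531 → ξ₁ = 186.6 mol/s.
Conversion of B: 2ξ₁ + 2ξ₂ = 0.874 × 703 = 614.4 → ξ₂ = 120.6 mol/s.
Outlet amounts (n = n₀ + Σ ν·ξ):
  B: 703 − 2(186.6) − 2(120.6) = 88.58
  C: 1270 − 2(186.6) − 3(120.6) = 535
  A: 0 + 2(186.6) = 373.3
  F: 0 + 1(120.6) = 120.6
  E: 0 + 2(120.6) = 241.1
Total out = 1359 mol/s; y_C = 535 / 1359 = 0.3938.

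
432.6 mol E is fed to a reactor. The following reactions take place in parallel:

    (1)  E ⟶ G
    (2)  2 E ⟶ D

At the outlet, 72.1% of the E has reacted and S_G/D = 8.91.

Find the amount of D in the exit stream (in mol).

28.6 mol

Conversion of E: E consumed = 0.721 × 432.6 = 311.9 mol = 1ξ₁ + 2ξ₂.
Selectivity: 1ξ₁ / (1ξ₂) = 8.91 → ξ₁ = 8.91 ξ₂.
Substitute: (1·8.91 + 2) ξ₂ = 311.9 → ξ₂ = 28.59 mol, ξ₁ = 254.7 mol.
Outlet amounts (n = n₀ + Σ ν·ξ):
  E: 432.6 − 1(254.7) − 2(28.59) = 120.7
  G: 0 + 1(254.7) = 254.7
  D: 0 + 1(28.59) = 28.59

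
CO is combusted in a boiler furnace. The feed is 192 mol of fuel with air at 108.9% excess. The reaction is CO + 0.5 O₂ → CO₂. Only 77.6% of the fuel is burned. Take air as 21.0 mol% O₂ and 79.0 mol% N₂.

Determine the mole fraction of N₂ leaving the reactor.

0.703

Stoichiometric O₂ = 0.5 × 192 = 96 mol; O₂ fed = 96 × 2.089 = 200.5 mol.
N₂ fed = 200.5 × 79/21 = 754.4 mol.
Fuel reacted = 0.776 × 192 → ξ = 149 mol.
Outlet (n = n₀ + ν ξ):
  CO: 192 − 1(149) = 43.01
  O₂: 200.5 − 0.5(149) = 126
  N₂: 754.4 (inert)
  CO₂: 0 + 1(149) = 149
Total out = 1072 mol; y_N₂ = 754.4 / 1072 = 0.7034.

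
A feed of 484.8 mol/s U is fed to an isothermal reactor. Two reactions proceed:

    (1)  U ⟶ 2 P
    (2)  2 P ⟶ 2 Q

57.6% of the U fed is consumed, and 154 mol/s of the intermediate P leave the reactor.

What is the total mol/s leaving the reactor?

764 mol/s

Conversion of U: U consumed = 1ξ₁ = 0.576 × 484.8 → ξ₁ = 279.2 mol/s.
P balance: n_P = 0 + 2ξ₁ − 2ξ₂ = 154 → ξ₂ = (2·279.2 − 154)/2 = 202.2 mol/s.
Outlet amounts (n = n₀ + Σ ν·ξ):
  U: 484.8 − 1(279.2) = 205.6
  P: 0 + 2(279.2) − 2(202.2) = 154
  Q: 0 + 2(202.2) = 404.5
Total out = 205.6 + 154 + 404.5 = 764 mol/s.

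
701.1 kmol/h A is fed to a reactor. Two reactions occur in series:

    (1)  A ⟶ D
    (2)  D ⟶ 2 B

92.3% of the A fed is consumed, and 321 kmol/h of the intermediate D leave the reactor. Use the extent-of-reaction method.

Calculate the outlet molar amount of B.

Conversion of A: A consumed = 1ξ₁ = 0.923 × 701.1 → ξ₁ = 647.1 kmol/h.
D balance: n_D = 0 + 1ξ₁ − 1ξ₂ = 321 → ξ₂ = (1·647.1 − 321)/1 = 326.1 kmol/h.
Outlet amounts (n = n₀ + Σ ν·ξ):
  A: 701.1 − 1(647.1) = 53.98
  D: 0 + 1(647.1) − 1(326.1) = 321
  B: 0 + 2(326.1) = 652.2

652 kmol/h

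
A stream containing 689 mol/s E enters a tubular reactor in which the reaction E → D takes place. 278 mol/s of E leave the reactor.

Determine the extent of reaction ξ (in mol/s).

For E: n = n₀ − 1ξ → 278 = 689 − 1ξ, giving ξ = 411 mol/s.
Outlet amounts (n = n₀ + ν ξ):
  E: 689 − 1(411) = 278
  D: 0 + 1(411) = 411

ξ = 411 mol/s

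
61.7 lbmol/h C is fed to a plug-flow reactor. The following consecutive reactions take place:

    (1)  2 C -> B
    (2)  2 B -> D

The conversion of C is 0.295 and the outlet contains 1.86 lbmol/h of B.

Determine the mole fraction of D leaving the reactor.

Conversion of C: C consumed = 2ξ₁ = 0.295 × 61.7 → ξ₁ = 9.101 lbmol/h.
B balance: n_B = 0 + 1ξ₁ − 2ξ₂ = 1.86 → ξ₂ = (1·9.101 − 1.86)/2 = 3.62 lbmol/h.
Outlet amounts (n = n₀ + Σ ν·ξ):
  C: 61.7 − 2(9.101) = 43.5
  B: 0 + 1(9.101) − 2(3.62) = 1.86
  D: 0 + 1(3.62) = 3.62
Total out = 48.98 lbmol/h; y_D = 3.62 / 48.98 = 0.07392.

0.0739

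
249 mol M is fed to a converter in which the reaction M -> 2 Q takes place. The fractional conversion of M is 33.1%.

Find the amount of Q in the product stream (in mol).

165 mol

M reacted = 0.331 × 249 = 82.42 mol; ν_M = −1, so ξ = 82.42/1 = 82.42 mol.
Outlet amounts (n = n₀ + ν ξ):
  M: 249 − 1(82.42) = 166.6
  Q: 0 + 2(82.42) = 164.8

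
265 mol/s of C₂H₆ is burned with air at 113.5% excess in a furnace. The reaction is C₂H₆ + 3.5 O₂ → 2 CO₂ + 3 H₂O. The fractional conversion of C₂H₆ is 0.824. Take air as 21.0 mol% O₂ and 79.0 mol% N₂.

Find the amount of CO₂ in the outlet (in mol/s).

Stoichiometric O₂ = 3.5 × 265 = 927.5 mol/s; O₂ fed = 927.5 × 2.135 = 1980 mol/s.
N₂ fed = 1980 × 79/21 = 7449 mol/s.
Fuel reacted = 0.824 × 265 → ξ = 218.4 mol/s.
Outlet (n = n₀ + ν ξ):
  C₂H₆: 265 − 1(218.4) = 46.64
  O₂: 1980 − 3.5(218.4) = 1216
  N₂: 7449 (inert)
  CO₂: 0 + 2(218.4) = 436.7
  H₂O: 0 + 3(218.4) = 655.1

437 mol/s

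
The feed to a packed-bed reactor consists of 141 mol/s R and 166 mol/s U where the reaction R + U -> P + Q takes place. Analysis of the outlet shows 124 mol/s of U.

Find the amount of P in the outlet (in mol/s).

42 mol/s

For U: n = n₀ − 1ξ → 124 = 166 − 1ξ, giving ξ = 42 mol/s.
Outlet amounts (n = n₀ + ν ξ):
  R: 141 − 1(42) = 99
  U: 166 − 1(42) = 124
  P: 0 + 1(42) = 42
  Q: 0 + 1(42) = 42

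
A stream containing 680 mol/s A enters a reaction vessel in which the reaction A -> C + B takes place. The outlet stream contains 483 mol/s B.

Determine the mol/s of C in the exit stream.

For B: n = n₀ + 1ξ → 483 = 0 + 1ξ, giving ξ = 483 mol/s.
Outlet amounts (n = n₀ + ν ξ):
  A: 680 − 1(483) = 197
  C: 0 + 1(483) = 483
  B: 0 + 1(483) = 483

483 mol/s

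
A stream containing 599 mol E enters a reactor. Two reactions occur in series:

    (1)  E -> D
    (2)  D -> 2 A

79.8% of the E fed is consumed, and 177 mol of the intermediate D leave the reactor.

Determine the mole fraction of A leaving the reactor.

0.669

Conversion of E: E consumed = 1ξ₁ = 0.798 × 599 → ξ₁ = 478 mol.
D balance: n_D = 0 + 1ξ₁ − 1ξ₂ = 177 → ξ₂ = (1·478 − 177)/1 = 301 mol.
Outlet amounts (n = n₀ + Σ ν·ξ):
  E: 599 − 1(478) = 121
  D: 0 + 1(478) − 1(301) = 177
  A: 0 + 2(301) = 602
Total out = 900 mol; y_A = 602 / 900 = 0.6689.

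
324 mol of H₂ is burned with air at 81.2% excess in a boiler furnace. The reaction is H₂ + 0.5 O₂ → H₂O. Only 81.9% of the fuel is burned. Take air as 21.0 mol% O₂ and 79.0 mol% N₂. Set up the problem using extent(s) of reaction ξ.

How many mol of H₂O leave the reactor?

265 mol

Stoichiometric O₂ = 0.5 × 324 = 162 mol; O₂ fed = 162 × 1.812 = 293.5 mol.
N₂ fed = 293.5 × 79/21 = 1104 mol.
Fuel reacted = 0.819 × 324 → ξ = 265.4 mol.
Outlet (n = n₀ + ν ξ):
  H₂: 324 − 1(265.4) = 58.64
  O₂: 293.5 − 0.5(265.4) = 160.9
  N₂: 1104 (inert)
  H₂O: 0 + 1(265.4) = 265.4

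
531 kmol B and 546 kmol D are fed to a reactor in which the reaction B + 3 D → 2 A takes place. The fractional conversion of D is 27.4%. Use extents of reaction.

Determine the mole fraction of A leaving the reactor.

D reacted = 0.274 × 546 = 149.6 kmol; ν_D = −3, so ξ = 149.6/3 = 49.87 kmol.
Outlet amounts (n = n₀ + ν ξ):
  B: 531 − 1(49.87) = 481.1
  D: 546 − 3(49.87) = 396.4
  A: 0 + 2(49.87) = 99.74
Total out = 977.3 kmol; y_A = 99.74 / 977.3 = 0.1021.

0.102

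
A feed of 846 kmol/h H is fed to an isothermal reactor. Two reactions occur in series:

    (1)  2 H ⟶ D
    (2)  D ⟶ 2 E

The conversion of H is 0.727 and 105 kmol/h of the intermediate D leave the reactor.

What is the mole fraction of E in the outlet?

Conversion of H: H consumed = 2ξ₁ = 0.727 × 846 → ξ₁ = 307.5 kmol/h.
D balance: n_D = 0 + 1ξ₁ − 1ξ₂ = 105 → ξ₂ = (1·307.5 − 105)/1 = 202.5 kmol/h.
Outlet amounts (n = n₀ + Σ ν·ξ):
  H: 846 − 2(307.5) = 231
  D: 0 + 1(307.5) − 1(202.5) = 105
  E: 0 + 2(202.5) = 405
Total out = 741 kmol/h; y_E = 405 / 741 = 0.5466.

0.547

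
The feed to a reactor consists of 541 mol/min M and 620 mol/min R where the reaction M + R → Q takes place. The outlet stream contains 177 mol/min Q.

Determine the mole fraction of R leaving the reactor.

0.45

For Q: n = n₀ + 1ξ → 177 = 0 + 1ξ, giving ξ = 177 mol/min.
Outlet amounts (n = n₀ + ν ξ):
  M: 541 − 1(177) = 364
  R: 620 − 1(177) = 443
  Q: 0 + 1(177) = 177
Total out = 984 mol/min; y_R = 443 / 984 = 0.4502.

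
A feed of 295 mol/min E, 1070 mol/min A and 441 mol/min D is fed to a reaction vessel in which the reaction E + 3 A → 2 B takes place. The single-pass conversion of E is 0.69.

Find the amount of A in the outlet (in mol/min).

459 mol/min

E reacted = 0.69 × 295 = 203.5 mol/min; ν_E = −1, so ξ = 203.5/1 = 203.5 mol/min.
Outlet amounts (n = n₀ + ν ξ):
  E: 295 − 1(203.5) = 91.45
  A: 1070 − 3(203.5) = 459.4
  B: 0 + 2(203.5) = 407.1
  D: 441 (inert)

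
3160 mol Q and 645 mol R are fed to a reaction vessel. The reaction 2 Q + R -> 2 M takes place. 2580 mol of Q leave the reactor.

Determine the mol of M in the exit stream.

580 mol

For Q: n = n₀ − 2ξ → 2580 = 3160 − 2ξ, giving ξ = 290 mol.
Outlet amounts (n = n₀ + ν ξ):
  Q: 3160 − 2(290) = 2580
  R: 645 − 1(290) = 355
  M: 0 + 2(290) = 580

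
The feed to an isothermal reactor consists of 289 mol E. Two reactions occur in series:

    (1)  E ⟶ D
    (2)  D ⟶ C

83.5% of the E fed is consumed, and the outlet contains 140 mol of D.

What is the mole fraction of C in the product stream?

Conversion of E: E consumed = 1ξ₁ = 0.835 × 289 → ξ₁ = 241.3 mol.
D balance: n_D = 0 + 1ξ₁ − 1ξ₂ = 140 → ξ₂ = (1·241.3 − 140)/1 = 101.3 mol.
Outlet amounts (n = n₀ + Σ ν·ξ):
  E: 289 − 1(241.3) = 47.69
  D: 0 + 1(241.3) − 1(101.3) = 140
  C: 0 + 1(101.3) = 101.3
Total out = 289 mol; y_C = 101.3 / 289 = 0.3506.

0.351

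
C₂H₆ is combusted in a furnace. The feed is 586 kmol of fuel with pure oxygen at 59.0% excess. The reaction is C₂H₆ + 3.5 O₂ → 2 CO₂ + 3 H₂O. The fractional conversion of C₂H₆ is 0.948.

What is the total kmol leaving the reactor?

Stoichiometric O₂ = 3.5 × 586 = 2051 kmol; O₂ fed = 2051 × 1.590 = 3261 kmol.
Fuel reacted = 0.948 × 586 → ξ = 555.5 kmol.
Outlet (n = n₀ + ν ξ):
  C₂H₆: 586 − 1(555.5) = 30.47
  O₂: 3261 − 3.5(555.5) = 1317
  CO₂: 0 + 2(555.5) = 1111
  H₂O: 0 + 3(555.5) = 1667
Total out = 30.47 + 1317 + 1111 + 1667 = 4125 kmol.

4120 kmol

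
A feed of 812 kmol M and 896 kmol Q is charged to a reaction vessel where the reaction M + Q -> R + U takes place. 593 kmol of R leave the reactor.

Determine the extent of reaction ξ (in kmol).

ξ = 593 kmol

For R: n = n₀ + 1ξ → 593 = 0 + 1ξ, giving ξ = 593 kmol.
Outlet amounts (n = n₀ + ν ξ):
  M: 812 − 1(593) = 219
  Q: 896 − 1(593) = 303
  R: 0 + 1(593) = 593
  U: 0 + 1(593) = 593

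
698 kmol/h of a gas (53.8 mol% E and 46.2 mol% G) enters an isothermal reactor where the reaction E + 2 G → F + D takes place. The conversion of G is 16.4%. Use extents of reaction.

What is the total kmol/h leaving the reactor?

672 kmol/h

G reacted = 0.164 × 322.5 = 52.89 kmol/h; ν_G = −2, so ξ = 52.89/2 = 26.44 kmol/h.
Outlet amounts (n = n₀ + ν ξ):
  E: 375.5 − 1(26.44) = 349.1
  G: 322.5 − 2(26.44) = 269.6
  F: 0 + 1(26.44) = 26.44
  D: 0 + 1(26.44) = 26.44
Total out = 349.1 + 269.6 + 26.44 + 26.44 = 671.6 kmol/h.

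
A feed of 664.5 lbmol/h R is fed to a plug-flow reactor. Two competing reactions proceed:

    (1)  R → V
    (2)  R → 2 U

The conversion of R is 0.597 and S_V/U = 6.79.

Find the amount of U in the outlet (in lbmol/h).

Conversion of R: R consumed = 0.597 × 664.5 = 396.7 lbmol/h = 1ξ₁ + 1ξ₂.
Selectivity: 1ξ₁ / (2ξ₂) = 6.79 → ξ₁ = 13.58 ξ₂.
Substitute: (1·13.58 + 1) ξ₂ = 396.7 → ξ₂ = 27.21 lbmol/h, ξ₁ = 369.5 lbmol/h.
Outlet amounts (n = n₀ + Σ ν·ξ):
  R: 664.5 − 1(369.5) − 1(27.21) = 267.8
  V: 0 + 1(369.5) = 369.5
  U: 0 + 2(27.21) = 54.42

54.4 lbmol/h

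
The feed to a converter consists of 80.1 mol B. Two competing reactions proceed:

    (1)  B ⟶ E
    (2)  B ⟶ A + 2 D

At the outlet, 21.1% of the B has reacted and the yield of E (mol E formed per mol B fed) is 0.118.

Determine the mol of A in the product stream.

Yield of E: 1ξ₁ / 80.1 = 0.118 → ξ₁ = 9.452 mol.
Conversion of B: 1ξ₁ + 1ξ₂ = 0.211 × 80.1 = 16.9 → ξ₂ = 7.449 mol.
Outlet amounts (n = n₀ + Σ ν·ξ):
  B: 80.1 − 1(9.452) − 1(7.449) = 63.2
  E: 0 + 1(9.452) = 9.452
  A: 0 + 1(7.449) = 7.449
  D: 0 + 2(7.449) = 14.9

7.45 mol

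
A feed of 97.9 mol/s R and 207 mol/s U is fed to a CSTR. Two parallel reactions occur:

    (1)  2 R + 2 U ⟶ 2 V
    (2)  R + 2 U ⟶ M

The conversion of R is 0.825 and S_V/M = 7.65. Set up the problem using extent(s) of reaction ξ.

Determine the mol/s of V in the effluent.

Conversion of R: R consumed = 0.825 × 97.9 = 80.77 mol/s = 2ξ₁ + 1ξ₂.
Selectivity: 2ξ₁ / (1ξ₂) = 7.65 → ξ₁ = 3.825 ξ₂.
Substitute: (2·3.825 + 1) ξ₂ = 80.77 → ξ₂ = 9.337 mol/s, ξ₁ = 35.72 mol/s.
Outlet amounts (n = n₀ + Σ ν·ξ):
  R: 97.9 − 2(35.72) − 1(9.337) = 17.13
  U: 207 − 2(35.72) − 2(9.337) = 116.9
  V: 0 + 2(35.72) = 71.43
  M: 0 + 1(9.337) = 9.337

71.4 mol/s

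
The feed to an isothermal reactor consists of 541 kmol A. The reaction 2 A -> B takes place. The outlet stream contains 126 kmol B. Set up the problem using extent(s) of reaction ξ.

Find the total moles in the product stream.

For B: n = n₀ + 1ξ → 126 = 0 + 1ξ, giving ξ = 126 kmol.
Outlet amounts (n = n₀ + ν ξ):
  A: 541 − 2(126) = 289
  B: 0 + 1(126) = 126
Total out = 289 + 126 = 415 kmol.

415 kmol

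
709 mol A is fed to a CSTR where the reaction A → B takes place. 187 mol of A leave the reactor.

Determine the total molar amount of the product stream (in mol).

For A: n = n₀ − 1ξ → 187 = 709 − 1ξ, giving ξ = 522 mol.
Outlet amounts (n = n₀ + ν ξ):
  A: 709 − 1(522) = 187
  B: 0 + 1(522) = 522
Total out = 187 + 522 = 709 mol.

709 mol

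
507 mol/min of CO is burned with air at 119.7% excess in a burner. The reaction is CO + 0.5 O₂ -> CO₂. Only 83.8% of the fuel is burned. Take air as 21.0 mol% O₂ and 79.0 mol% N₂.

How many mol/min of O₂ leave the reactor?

345 mol/min

Stoichiometric O₂ = 0.5 × 507 = 253.5 mol/min; O₂ fed = 253.5 × 2.197 = 556.9 mol/min.
N₂ fed = 556.9 × 79/21 = 2095 mol/min.
Fuel reacted = 0.838 × 507 → ξ = 424.9 mol/min.
Outlet (n = n₀ + ν ξ):
  CO: 507 − 1(424.9) = 82.13
  O₂: 556.9 − 0.5(424.9) = 344.5
  N₂: 2095 (inert)
  CO₂: 0 + 1(424.9) = 424.9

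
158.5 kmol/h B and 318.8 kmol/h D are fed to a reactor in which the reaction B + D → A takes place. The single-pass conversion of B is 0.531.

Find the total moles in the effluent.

B reacted = 0.531 × 158.5 = 84.16 kmol/h; ν_B = −1, so ξ = 84.16/1 = 84.16 kmol/h.
Outlet amounts (n = n₀ + ν ξ):
  B: 158.5 − 1(84.16) = 74.34
  D: 318.8 − 1(84.16) = 234.6
  A: 0 + 1(84.16) = 84.16
Total out = 74.34 + 234.6 + 84.16 = 393.1 kmol/h.

393 kmol/h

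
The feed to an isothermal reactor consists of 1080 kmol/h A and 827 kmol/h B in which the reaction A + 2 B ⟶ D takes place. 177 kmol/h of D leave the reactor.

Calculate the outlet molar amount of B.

For D: n = n₀ + 1ξ → 177 = 0 + 1ξ, giving ξ = 177 kmol/h.
Outlet amounts (n = n₀ + ν ξ):
  A: 1080 − 1(177) = 903
  B: 827 − 2(177) = 473
  D: 0 + 1(177) = 177

473 kmol/h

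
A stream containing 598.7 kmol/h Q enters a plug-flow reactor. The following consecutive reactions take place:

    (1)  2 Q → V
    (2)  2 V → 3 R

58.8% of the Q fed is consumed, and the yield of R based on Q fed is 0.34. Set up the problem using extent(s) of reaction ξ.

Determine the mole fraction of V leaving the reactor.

0.0822

Conversion of Q: Q consumed = 2ξ₁ = 0.588 × 598.7 → ξ₁ = 176 kmol/h.
Yield of R: 3ξ₂ / 598.7 = 0.34 → ξ₂ = 67.85 kmol/h.
Outlet amounts (n = n₀ + Σ ν·ξ):
  Q: 598.7 − 2(176) = 246.7
  V: 0 + 1(176) − 2(67.85) = 40.31
  R: 0 + 3(67.85) = 203.6
Total out = 490.5 kmol/h; y_V = 40.31 / 490.5 = 0.08218.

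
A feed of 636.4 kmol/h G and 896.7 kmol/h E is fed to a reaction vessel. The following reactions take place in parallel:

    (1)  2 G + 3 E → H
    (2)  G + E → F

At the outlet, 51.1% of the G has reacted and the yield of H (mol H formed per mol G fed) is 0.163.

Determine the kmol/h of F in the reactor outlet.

Yield of H: 1ξ₁ / 636.4 = 0.163 → ξ₁ = 103.7 kmol/h.
Conversion of G: 2ξ₁ + 1ξ₂ = 0.511 × 636.4 = 325.2 → ξ₂ = 117.7 kmol/h.
Outlet amounts (n = n₀ + Σ ν·ξ):
  G: 636.4 − 2(103.7) − 1(117.7) = 311.2
  E: 896.7 − 3(103.7) − 1(117.7) = 467.8
  H: 0 + 1(103.7) = 103.7
  F: 0 + 1(117.7) = 117.7

118 kmol/h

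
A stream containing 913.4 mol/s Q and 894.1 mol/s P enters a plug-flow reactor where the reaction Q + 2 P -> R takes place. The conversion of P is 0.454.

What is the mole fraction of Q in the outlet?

P reacted = 0.454 × 894.1 = 405.9 mol/s; ν_P = −2, so ξ = 405.9/2 = 203 mol/s.
Outlet amounts (n = n₀ + ν ξ):
  Q: 913.4 − 1(203) = 710.4
  P: 894.1 − 2(203) = 488.2
  R: 0 + 1(203) = 203
Total out = 1402 mol/s; y_Q = 710.4 / 1402 = 0.5069.

0.507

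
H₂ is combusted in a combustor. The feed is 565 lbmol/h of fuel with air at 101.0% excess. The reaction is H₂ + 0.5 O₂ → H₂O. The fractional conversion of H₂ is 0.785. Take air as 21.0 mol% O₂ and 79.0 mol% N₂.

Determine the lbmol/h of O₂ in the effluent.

Stoichiometric O₂ = 0.5 × 565 = 282.5 lbmol/h; O₂ fed = 282.5 × 2.010 = 567.8 lbmol/h.
N₂ fed = 567.8 × 79/21 = 2136 lbmol/h.
Fuel reacted = 0.785 × 565 → ξ = 443.5 lbmol/h.
Outlet (n = n₀ + ν ξ):
  H₂: 565 − 1(443.5) = 121.5
  O₂: 567.8 − 0.5(443.5) = 346.1
  N₂: 2136 (inert)
  H₂O: 0 + 1(443.5) = 443.5

346 lbmol/h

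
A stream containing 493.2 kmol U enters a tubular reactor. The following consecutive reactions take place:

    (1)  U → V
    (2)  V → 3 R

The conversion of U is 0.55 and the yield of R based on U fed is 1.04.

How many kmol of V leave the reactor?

Conversion of U: U consumed = 1ξ₁ = 0.55 × 493.2 → ξ₁ = 271.3 kmol.
Yield of R: 3ξ₂ / 493.2 = 1.04 → ξ₂ = 171 kmol.
Outlet amounts (n = n₀ + Σ ν·ξ):
  U: 493.2 − 1(271.3) = 221.9
  V: 0 + 1(271.3) − 1(171) = 100.3
  R: 0 + 3(171) = 512.9

100 kmol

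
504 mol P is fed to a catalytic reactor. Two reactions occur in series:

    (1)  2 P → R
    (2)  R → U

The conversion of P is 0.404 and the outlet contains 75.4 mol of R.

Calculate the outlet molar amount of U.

Conversion of P: P consumed = 2ξ₁ = 0.404 × 504 → ξ₁ = 101.8 mol.
R balance: n_R = 0 + 1ξ₁ − 1ξ₂ = 75.4 → ξ₂ = (1·101.8 − 75.4)/1 = 26.41 mol.
Outlet amounts (n = n₀ + Σ ν·ξ):
  P: 504 − 2(101.8) = 300.4
  R: 0 + 1(101.8) − 1(26.41) = 75.4
  U: 0 + 1(26.41) = 26.41

26.4 mol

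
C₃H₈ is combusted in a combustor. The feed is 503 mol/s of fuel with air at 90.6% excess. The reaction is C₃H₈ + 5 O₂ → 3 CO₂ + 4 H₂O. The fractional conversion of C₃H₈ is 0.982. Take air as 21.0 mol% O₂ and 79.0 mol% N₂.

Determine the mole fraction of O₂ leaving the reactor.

0.0975

Stoichiometric O₂ = 5 × 503 = 2515 mol/s; O₂ fed = 2515 × 1.906 = 4794 mol/s.
N₂ fed = 4794 × 79/21 = 18030 mol/s.
Fuel reacted = 0.982 × 503 → ξ = 493.9 mol/s.
Outlet (n = n₀ + ν ξ):
  C₃H₈: 503 − 1(493.9) = 9.054
  O₂: 4794 − 5(493.9) = 2324
  N₂: 18030 (inert)
  CO₂: 0 + 3(493.9) = 1482
  H₂O: 0 + 4(493.9) = 1976
Total out = 23820 mol/s; y_O₂ = 2324 / 23820 = 0.09754.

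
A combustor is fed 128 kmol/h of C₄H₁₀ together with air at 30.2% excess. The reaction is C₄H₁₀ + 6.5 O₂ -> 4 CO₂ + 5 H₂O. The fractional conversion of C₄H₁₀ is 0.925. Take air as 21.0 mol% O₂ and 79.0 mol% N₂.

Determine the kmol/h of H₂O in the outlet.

592 kmol/h

Stoichiometric O₂ = 6.5 × 128 = 832 kmol/h; O₂ fed = 832 × 1.302 = 1083 kmol/h.
N₂ fed = 1083 × 79/21 = 4075 kmol/h.
Fuel reacted = 0.925 × 128 → ξ = 118.4 kmol/h.
Outlet (n = n₀ + ν ξ):
  C₄H₁₀: 128 − 1(118.4) = 9.6
  O₂: 1083 − 6.5(118.4) = 313.7
  N₂: 4075 (inert)
  CO₂: 0 + 4(118.4) = 473.6
  H₂O: 0 + 5(118.4) = 592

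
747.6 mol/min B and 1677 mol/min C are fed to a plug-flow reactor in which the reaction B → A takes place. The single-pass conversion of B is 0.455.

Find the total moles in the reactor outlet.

2420 mol/min

B reacted = 0.455 × 747.6 = 340.2 mol/min; ν_B = −1, so ξ = 340.2/1 = 340.2 mol/min.
Outlet amounts (n = n₀ + ν ξ):
  B: 747.6 − 1(340.2) = 407.4
  A: 0 + 1(340.2) = 340.2
  C: 1677 (inert)
Total out = 407.4 + 340.2 + 1677 = 2425 mol/min.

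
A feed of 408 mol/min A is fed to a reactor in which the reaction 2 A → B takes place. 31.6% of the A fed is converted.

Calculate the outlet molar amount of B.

64.5 mol/min

A reacted = 0.316 × 408 = 128.9 mol/min; ν_A = −2, so ξ = 128.9/2 = 64.46 mol/min.
Outlet amounts (n = n₀ + ν ξ):
  A: 408 − 2(64.46) = 279.1
  B: 0 + 1(64.46) = 64.46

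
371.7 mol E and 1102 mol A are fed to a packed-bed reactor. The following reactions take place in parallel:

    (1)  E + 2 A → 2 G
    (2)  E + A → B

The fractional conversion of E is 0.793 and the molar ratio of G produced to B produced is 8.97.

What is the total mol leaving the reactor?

Conversion of E: E consumed = 0.793 × 371.7 = 294.8 mol = 1ξ₁ + 1ξ₂.
Selectivity: 2ξ₁ / (1ξ₂) = 8.97 → ξ₁ = 4.485 ξ₂.
Substitute: (1·4.485 + 1) ξ₂ = 294.8 → ξ₂ = 53.74 mol, ξ₁ = 241 mol.
Outlet amounts (n = n₀ + Σ ν·ξ):
  E: 371.7 − 1(241) − 1(53.74) = 76.94
  A: 1102 − 2(241) − 1(53.74) = 566.2
  G: 0 + 2(241) = 482
  B: 0 + 1(53.74) = 53.74
Total out = 76.94 + 566.2 + 482 + 53.74 = 1179 mol.

1180 mol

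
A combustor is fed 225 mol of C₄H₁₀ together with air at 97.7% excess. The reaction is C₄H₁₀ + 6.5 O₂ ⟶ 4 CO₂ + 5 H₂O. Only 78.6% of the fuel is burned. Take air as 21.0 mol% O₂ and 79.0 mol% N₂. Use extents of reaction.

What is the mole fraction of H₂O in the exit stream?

Stoichiometric O₂ = 6.5 × 225 = 1462 mol; O₂ fed = 1462 × 1.977 = 2891 mol.
N₂ fed = 2891 × 79/21 = 10880 mol.
Fuel reacted = 0.786 × 225 → ξ = 176.8 mol.
Outlet (n = n₀ + ν ξ):
  C₄H₁₀: 225 − 1(176.8) = 48.15
  O₂: 2891 − 6.5(176.8) = 1742
  N₂: 10880 (inert)
  CO₂: 0 + 4(176.8) = 707.4
  H₂O: 0 + 5(176.8) = 884.2
Total out = 14260 mol; y_H₂O = 884.2 / 14260 = 0.06201.

0.062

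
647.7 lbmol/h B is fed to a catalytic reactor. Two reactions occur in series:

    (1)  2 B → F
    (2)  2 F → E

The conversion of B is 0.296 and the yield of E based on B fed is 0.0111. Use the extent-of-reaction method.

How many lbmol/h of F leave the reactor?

81.5 lbmol/h

Conversion of B: B consumed = 2ξ₁ = 0.296 × 647.7 → ξ₁ = 95.86 lbmol/h.
Yield of E: 1ξ₂ / 647.7 = 0.0111 → ξ₂ = 7.189 lbmol/h.
Outlet amounts (n = n₀ + Σ ν·ξ):
  B: 647.7 − 2(95.86) = 456
  F: 0 + 1(95.86) − 2(7.189) = 81.48
  E: 0 + 1(7.189) = 7.189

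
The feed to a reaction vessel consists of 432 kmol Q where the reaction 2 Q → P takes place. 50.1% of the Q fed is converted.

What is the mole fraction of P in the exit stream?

Q reacted = 0.501 × 432 = 216.4 kmol; ν_Q = −2, so ξ = 216.4/2 = 108.2 kmol.
Outlet amounts (n = n₀ + ν ξ):
  Q: 432 − 2(108.2) = 215.6
  P: 0 + 1(108.2) = 108.2
Total out = 323.8 kmol; y_P = 108.2 / 323.8 = 0.3342.

0.334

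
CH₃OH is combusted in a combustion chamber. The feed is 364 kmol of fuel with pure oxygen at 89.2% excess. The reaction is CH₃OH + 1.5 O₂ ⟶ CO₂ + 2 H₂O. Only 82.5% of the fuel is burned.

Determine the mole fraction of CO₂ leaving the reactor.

Stoichiometric O₂ = 1.5 × 364 = 546 kmol; O₂ fed = 546 × 1.892 = 1033 kmol.
Fuel reacted = 0.825 × 364 → ξ = 300.3 kmol.
Outlet (n = n₀ + ν ξ):
  CH₃OH: 364 − 1(300.3) = 63.7
  O₂: 1033 − 1.5(300.3) = 582.6
  CO₂: 0 + 1(300.3) = 300.3
  H₂O: 0 + 2(300.3) = 600.6
Total out = 1547 kmol; y_CO₂ = 300.3 / 1547 = 0.1941.

0.194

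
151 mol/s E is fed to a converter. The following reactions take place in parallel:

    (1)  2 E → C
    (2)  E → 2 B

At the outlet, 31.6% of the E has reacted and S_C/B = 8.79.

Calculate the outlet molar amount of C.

23.2 mol/s

Conversion of E: E consumed = 0.316 × 151 = 47.72 mol/s = 2ξ₁ + 1ξ₂.
Selectivity: 1ξ₁ / (2ξ₂) = 8.79 → ξ₁ = 17.58 ξ₂.
Substitute: (2·17.58 + 1) ξ₂ = 47.72 → ξ₂ = 1.32 mol/s, ξ₁ = 23.2 mol/s.
Outlet amounts (n = n₀ + Σ ν·ξ):
  E: 151 − 2(23.2) − 1(1.32) = 103.3
  C: 0 + 1(23.2) = 23.2
  B: 0 + 2(1.32) = 2.639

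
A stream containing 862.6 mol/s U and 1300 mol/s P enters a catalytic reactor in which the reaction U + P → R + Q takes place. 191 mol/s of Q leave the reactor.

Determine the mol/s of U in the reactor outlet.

For Q: n = n₀ + 1ξ → 191 = 0 + 1ξ, giving ξ = 191 mol/s.
Outlet amounts (n = n₀ + ν ξ):
  U: 862.6 − 1(191) = 671.6
  P: 1300 − 1(191) = 1109
  R: 0 + 1(191) = 191
  Q: 0 + 1(191) = 191

672 mol/s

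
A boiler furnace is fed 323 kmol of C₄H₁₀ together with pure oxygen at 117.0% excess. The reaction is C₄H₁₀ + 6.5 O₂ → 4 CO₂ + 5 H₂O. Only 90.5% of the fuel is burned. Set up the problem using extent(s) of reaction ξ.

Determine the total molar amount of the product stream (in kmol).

Stoichiometric O₂ = 6.5 × 323 = 2100 kmol; O₂ fed = 2100 × 2.170 = 4556 kmol.
Fuel reacted = 0.905 × 323 → ξ = 292.3 kmol.
Outlet (n = n₀ + ν ξ):
  C₄H₁₀: 323 − 1(292.3) = 30.69
  O₂: 4556 − 6.5(292.3) = 2656
  CO₂: 0 + 4(292.3) = 1169
  H₂O: 0 + 5(292.3) = 1462
Total out = 30.69 + 2656 + 1169 + 1462 = 5317 kmol.

5320 kmol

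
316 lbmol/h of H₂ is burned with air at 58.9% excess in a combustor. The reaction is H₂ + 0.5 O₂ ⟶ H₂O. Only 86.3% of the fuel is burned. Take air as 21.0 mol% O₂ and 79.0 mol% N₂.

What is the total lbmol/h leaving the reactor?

1380 lbmol/h

Stoichiometric O₂ = 0.5 × 316 = 158 lbmol/h; O₂ fed = 158 × 1.589 = 251.1 lbmol/h.
N₂ fed = 251.1 × 79/21 = 944.5 lbmol/h.
Fuel reacted = 0.863 × 316 → ξ = 272.7 lbmol/h.
Outlet (n = n₀ + ν ξ):
  H₂: 316 − 1(272.7) = 43.29
  O₂: 251.1 − 0.5(272.7) = 114.7
  N₂: 944.5 (inert)
  H₂O: 0 + 1(272.7) = 272.7
Total out = 43.29 + 114.7 + 944.5 + 272.7 = 1375 lbmol/h.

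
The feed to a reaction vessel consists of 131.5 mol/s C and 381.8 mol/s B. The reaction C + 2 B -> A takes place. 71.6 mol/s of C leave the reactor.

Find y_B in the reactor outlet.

For C: n = n₀ − 1ξ → 71.6 = 131.5 − 1ξ, giving ξ = 59.9 mol/s.
Outlet amounts (n = n₀ + ν ξ):
  C: 131.5 − 1(59.9) = 71.6
  B: 381.8 − 2(59.9) = 262
  A: 0 + 1(59.9) = 59.9
Total out = 393.5 mol/s; y_B = 262 / 393.5 = 0.6658.

0.666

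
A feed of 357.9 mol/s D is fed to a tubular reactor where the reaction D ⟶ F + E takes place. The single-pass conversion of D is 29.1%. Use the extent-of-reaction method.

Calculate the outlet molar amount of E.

D reacted = 0.291 × 357.9 = 104.1 mol/s; ν_D = −1, so ξ = 104.1/1 = 104.1 mol/s.
Outlet amounts (n = n₀ + ν ξ):
  D: 357.9 − 1(104.1) = 253.8
  F: 0 + 1(104.1) = 104.1
  E: 0 + 1(104.1) = 104.1

104 mol/s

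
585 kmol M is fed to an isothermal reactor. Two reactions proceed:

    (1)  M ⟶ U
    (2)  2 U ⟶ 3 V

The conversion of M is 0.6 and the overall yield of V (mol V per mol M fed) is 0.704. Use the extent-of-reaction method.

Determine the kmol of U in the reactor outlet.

76.4 kmol

Conversion of M: M consumed = 1ξ₁ = 0.6 × 585 → ξ₁ = 351 kmol.
Yield of V: 3ξ₂ / 585 = 0.704 → ξ₂ = 137.3 kmol.
Outlet amounts (n = n₀ + Σ ν·ξ):
  M: 585 − 1(351) = 234
  U: 0 + 1(351) − 2(137.3) = 76.44
  V: 0 + 3(137.3) = 411.8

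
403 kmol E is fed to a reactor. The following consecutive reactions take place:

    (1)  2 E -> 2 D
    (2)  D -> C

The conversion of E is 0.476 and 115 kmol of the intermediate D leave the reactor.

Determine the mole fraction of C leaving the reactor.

0.191

Conversion of E: E consumed = 2ξ₁ = 0.476 × 403 → ξ₁ = 95.91 kmol.
D balance: n_D = 0 + 2ξ₁ − 1ξ₂ = 115 → ξ₂ = (2·95.91 − 115)/1 = 76.83 kmol.
Outlet amounts (n = n₀ + Σ ν·ξ):
  E: 403 − 2(95.91) = 211.2
  D: 0 + 2(95.91) − 1(76.83) = 115
  C: 0 + 1(76.83) = 76.83
Total out = 403 kmol; y_C = 76.83 / 403 = 0.1906.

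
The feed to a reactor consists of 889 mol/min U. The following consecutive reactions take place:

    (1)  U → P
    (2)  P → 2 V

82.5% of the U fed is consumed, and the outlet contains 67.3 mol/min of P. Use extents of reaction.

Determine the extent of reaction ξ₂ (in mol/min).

ξ₂ = 666 mol/min

Conversion of U: U consumed = 1ξ₁ = 0.825 × 889 → ξ₁ = 733.4 mol/min.
P balance: n_P = 0 + 1ξ₁ − 1ξ₂ = 67.3 → ξ₂ = (1·733.4 − 67.3)/1 = 666.1 mol/min.
Outlet amounts (n = n₀ + Σ ν·ξ):
  U: 889 − 1(733.4) = 155.6
  P: 0 + 1(733.4) − 1(666.1) = 67.3
  V: 0 + 2(666.1) = 1332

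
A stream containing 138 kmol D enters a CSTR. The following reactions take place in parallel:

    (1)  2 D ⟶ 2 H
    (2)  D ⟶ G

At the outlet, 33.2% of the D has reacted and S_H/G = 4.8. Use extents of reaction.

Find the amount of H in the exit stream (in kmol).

37.9 kmol

Conversion of D: D consumed = 0.332 × 138 = 45.82 kmol = 2ξ₁ + 1ξ₂.
Selectivity: 2ξ₁ / (1ξ₂) = 4.8 → ξ₁ = 2.4 ξ₂.
Substitute: (2·2.4 + 1) ξ₂ = 45.82 → ξ₂ = 7.899 kmol, ξ₁ = 18.96 kmol.
Outlet amounts (n = n₀ + Σ ν·ξ):
  D: 138 − 2(18.96) − 1(7.899) = 92.18
  H: 0 + 2(18.96) = 37.92
  G: 0 + 1(7.899) = 7.899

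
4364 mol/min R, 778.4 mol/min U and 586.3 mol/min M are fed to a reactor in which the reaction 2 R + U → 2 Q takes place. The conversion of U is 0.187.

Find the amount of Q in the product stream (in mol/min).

U reacted = 0.187 × 778.4 = 145.6 mol/min; ν_U = −1, so ξ = 145.6/1 = 145.6 mol/min.
Outlet amounts (n = n₀ + ν ξ):
  R: 4364 − 2(145.6) = 4073
  U: 778.4 − 1(145.6) = 632.8
  Q: 0 + 2(145.6) = 291.1
  M: 586.3 (inert)

291 mol/min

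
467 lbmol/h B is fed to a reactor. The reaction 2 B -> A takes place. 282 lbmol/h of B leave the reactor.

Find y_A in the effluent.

0.247

For B: n = n₀ − 2ξ → 282 = 467 − 2ξ, giving ξ = 92.5 lbmol/h.
Outlet amounts (n = n₀ + ν ξ):
  B: 467 − 2(92.5) = 282
  A: 0 + 1(92.5) = 92.5
Total out = 374.5 lbmol/h; y_A = 92.5 / 374.5 = 0.247.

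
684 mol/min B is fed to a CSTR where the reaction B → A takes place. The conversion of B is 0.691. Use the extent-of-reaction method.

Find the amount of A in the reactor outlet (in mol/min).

473 mol/min

B reacted = 0.691 × 684 = 472.6 mol/min; ν_B = −1, so ξ = 472.6/1 = 472.6 mol/min.
Outlet amounts (n = n₀ + ν ξ):
  B: 684 − 1(472.6) = 211.4
  A: 0 + 1(472.6) = 472.6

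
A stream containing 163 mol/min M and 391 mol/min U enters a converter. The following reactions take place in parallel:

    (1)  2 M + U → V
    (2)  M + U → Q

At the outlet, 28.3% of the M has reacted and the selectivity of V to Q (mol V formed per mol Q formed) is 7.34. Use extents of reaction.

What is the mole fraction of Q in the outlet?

0.00579

Conversion of M: M consumed = 0.283 × 163 = 46.13 mol/min = 2ξ₁ + 1ξ₂.
Selectivity: 1ξ₁ / (1ξ₂) = 7.34 → ξ₁ = 7.34 ξ₂.
Substitute: (2·7.34 + 1) ξ₂ = 46.13 → ξ₂ = 2.942 mol/min, ξ₁ = 21.59 mol/min.
Outlet amounts (n = n₀ + Σ ν·ξ):
  M: 163 − 2(21.59) − 1(2.942) = 116.9
  U: 391 − 1(21.59) − 1(2.942) = 366.5
  V: 0 + 1(21.59) = 21.59
  Q: 0 + 1(2.942) = 2.942
Total out = 507.9 mol/min; y_Q = 2.942 / 507.9 = 0.005793.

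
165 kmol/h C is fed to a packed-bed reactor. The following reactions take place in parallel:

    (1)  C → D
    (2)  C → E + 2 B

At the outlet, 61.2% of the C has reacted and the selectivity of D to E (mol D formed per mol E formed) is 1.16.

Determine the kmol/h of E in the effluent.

46.8 kmol/h

Conversion of C: C consumed = 0.612 × 165 = 101 kmol/h = 1ξ₁ + 1ξ₂.
Selectivity: 1ξ₁ / (1ξ₂) = 1.16 → ξ₁ = 1.16 ξ₂.
Substitute: (1·1.16 + 1) ξ₂ = 101 → ξ₂ = 46.75 kmol/h, ξ₁ = 54.23 kmol/h.
Outlet amounts (n = n₀ + Σ ν·ξ):
  C: 165 − 1(54.23) − 1(46.75) = 64.02
  D: 0 + 1(54.23) = 54.23
  E: 0 + 1(46.75) = 46.75
  B: 0 + 2(46.75) = 93.5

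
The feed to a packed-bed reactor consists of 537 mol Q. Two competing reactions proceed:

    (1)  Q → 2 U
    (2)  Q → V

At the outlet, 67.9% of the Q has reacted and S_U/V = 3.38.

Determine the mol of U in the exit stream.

Conversion of Q: Q consumed = 0.679 × 537 = 364.6 mol = 1ξ₁ + 1ξ₂.
Selectivity: 2ξ₁ / (1ξ₂) = 3.38 → ξ₁ = 1.69 ξ₂.
Substitute: (1·1.69 + 1) ξ₂ = 364.6 → ξ₂ = 135.5 mol, ξ₁ = 229.1 mol.
Outlet amounts (n = n₀ + Σ ν·ξ):
  Q: 537 − 1(229.1) − 1(135.5) = 172.4
  U: 0 + 2(229.1) = 458.2
  V: 0 + 1(135.5) = 135.5

458 mol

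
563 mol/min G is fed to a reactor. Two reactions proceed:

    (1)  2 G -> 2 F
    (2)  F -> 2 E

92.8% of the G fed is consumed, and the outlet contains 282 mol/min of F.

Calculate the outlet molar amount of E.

Conversion of G: G consumed = 2ξ₁ = 0.928 × 563 → ξ₁ = 261.2 mol/min.
F balance: n_F = 0 + 2ξ₁ − 1ξ₂ = 282 → ξ₂ = (2·261.2 − 282)/1 = 240.5 mol/min.
Outlet amounts (n = n₀ + Σ ν·ξ):
  G: 563 − 2(261.2) = 40.54
  F: 0 + 2(261.2) − 1(240.5) = 282
  E: 0 + 2(240.5) = 480.9

481 mol/min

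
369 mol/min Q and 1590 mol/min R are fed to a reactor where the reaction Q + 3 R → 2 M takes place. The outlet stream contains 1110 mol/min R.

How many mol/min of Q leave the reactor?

209 mol/min

For R: n = n₀ − 3ξ → 1110 = 1590 − 3ξ, giving ξ = 160 mol/min.
Outlet amounts (n = n₀ + ν ξ):
  Q: 369 − 1(160) = 209
  R: 1590 − 3(160) = 1110
  M: 0 + 2(160) = 320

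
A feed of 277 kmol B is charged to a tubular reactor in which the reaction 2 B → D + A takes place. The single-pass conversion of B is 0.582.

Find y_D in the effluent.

0.291

B reacted = 0.582 × 277 = 161.2 kmol; ν_B = −2, so ξ = 161.2/2 = 80.61 kmol.
Outlet amounts (n = n₀ + ν ξ):
  B: 277 − 2(80.61) = 115.8
  D: 0 + 1(80.61) = 80.61
  A: 0 + 1(80.61) = 80.61
Total out = 277 kmol; y_D = 80.61 / 277 = 0.291.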